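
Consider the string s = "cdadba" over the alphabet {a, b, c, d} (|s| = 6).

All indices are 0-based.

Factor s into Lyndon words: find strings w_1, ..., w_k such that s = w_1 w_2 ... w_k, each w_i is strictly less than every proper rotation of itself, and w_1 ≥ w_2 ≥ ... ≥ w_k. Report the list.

emit factor 1: 'cd' (i=0, period=2)
emit factor 2: 'adb' (i=2, period=3)
emit factor 3: 'a' (i=5, period=1)

["cd", "adb", "a"]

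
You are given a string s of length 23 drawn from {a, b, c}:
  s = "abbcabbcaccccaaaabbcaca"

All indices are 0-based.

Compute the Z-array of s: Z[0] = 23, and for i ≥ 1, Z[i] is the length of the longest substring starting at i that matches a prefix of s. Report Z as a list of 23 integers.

Z[0]=23
i=1: i≥r, start 0; Z[1]=0
i=2: i≥r, start 0; Z[2]=0
i=3: i≥r, start 0; Z[3]=0
i=4: i≥r, start 0; Z[4]=5 scan→box=[4,9)
i=5: min(r-i=4, Z[1]=0)=0; Z[5]=0
i=6: min(r-i=3, Z[2]=0)=0; Z[6]=0
i=7: min(r-i=2, Z[3]=0)=0; Z[7]=0
i=8: min(r-i=1, Z[4]=5)=1; Z[8]=1
i=9: i≥r, start 0; Z[9]=0
i=10: i≥r, start 0; Z[10]=0
i=11: i≥r, start 0; Z[11]=0
i=12: i≥r, start 0; Z[12]=0
i=13: i≥r, start 0; Z[13]=1 scan→box=[13,14)
i=14: i≥r, start 0; Z[14]=1 scan→box=[14,15)
i=15: i≥r, start 0; Z[15]=1 scan→box=[15,16)
i=16: i≥r, start 0; Z[16]=5 scan→box=[16,21)
i=17: min(r-i=4, Z[1]=0)=0; Z[17]=0
i=18: min(r-i=3, Z[2]=0)=0; Z[18]=0
i=19: min(r-i=2, Z[3]=0)=0; Z[19]=0
i=20: min(r-i=1, Z[4]=5)=1; Z[20]=1
i=21: i≥r, start 0; Z[21]=0
i=22: i≥r, start 0; Z[22]=1 scan→box=[22,23)

[23, 0, 0, 0, 5, 0, 0, 0, 1, 0, 0, 0, 0, 1, 1, 1, 5, 0, 0, 0, 1, 0, 1]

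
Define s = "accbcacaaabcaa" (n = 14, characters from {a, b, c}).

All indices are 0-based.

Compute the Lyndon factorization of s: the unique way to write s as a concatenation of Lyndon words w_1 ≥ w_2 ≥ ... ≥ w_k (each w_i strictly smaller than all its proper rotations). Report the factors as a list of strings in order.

["accbc", "ac", "aaabc", "a", "a"]

emit factor 1: 'accbc' (i=0, period=5)
emit factor 2: 'ac' (i=5, period=2)
emit factor 3: 'aaabc' (i=7, period=5)
emit factor 4: 'a' (i=12, period=1)
emit factor 5: 'a' (i=13, period=1)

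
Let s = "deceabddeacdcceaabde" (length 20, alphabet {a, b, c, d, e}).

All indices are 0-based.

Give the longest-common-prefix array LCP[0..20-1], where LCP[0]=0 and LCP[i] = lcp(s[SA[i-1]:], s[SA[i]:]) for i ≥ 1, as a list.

sorted suffixes:
  #0 SA[0]=15  'aabde'
  #1 SA[1]=4  'abddeacdcceaabde'
  #2 SA[2]=16  'abde'
  #3 SA[3]=9  'acdcceaabde'
  #4 SA[4]=5  'bddeacdcceaabde'
  #5 SA[5]=17  'bde'
  #6 SA[6]=12  'cceaabde'
  #7 SA[7]=10  'cdcceaabde'
  #8 SA[8]=13  'ceaabde'
  #9 SA[9]=2  'ceabddeacdcceaabde'
  #10 SA[10]=11  'dcceaabde'
  #11 SA[11]=6  'ddeacdcceaabde'
  #12 SA[12]=18  'de'
  #13 SA[13]=7  'deacdcceaabde'
  #14 SA[14]=0  'deceabddeacdcceaabde'
  #15 SA[15]=19  'e'
  #16 SA[16]=14  'eaabde'
  #17 SA[17]=3  'eabddeacdcceaabde'
  #18 SA[18]=8  'eacdcceaabde'
  #19 SA[19]=1  'eceabddeacdcceaabde'

SA = [15, 4, 16, 9, 5, 17, 12, 10, 13, 2, 11, 6, 18, 7, 0, 19, 14, 3, 8, 1]
i: (SA[i-1],SA[i]) lcp shared
  1: (15,4) 1 'a'
  2: (4,16) 3 'abd'
  3: (16,9) 1 'a'
  4: (9,5) 0 ''
  5: (5,17) 2 'bd'
  6: (17,12) 0 ''
  7: (12,10) 1 'c'
  8: (10,13) 1 'c'
  9: (13,2) 3 'cea'
  10: (2,11) 0 ''
  11: (11,6) 1 'd'
  12: (6,18) 1 'd'
  13: (18,7) 2 'de'
  14: (7,0) 2 'de'
  15: (0,19) 0 ''
  16: (19,14) 1 'e'
  17: (14,3) 2 'ea'
  18: (3,8) 2 'ea'
  19: (8,1) 1 'e'

[0, 1, 3, 1, 0, 2, 0, 1, 1, 3, 0, 1, 1, 2, 2, 0, 1, 2, 2, 1]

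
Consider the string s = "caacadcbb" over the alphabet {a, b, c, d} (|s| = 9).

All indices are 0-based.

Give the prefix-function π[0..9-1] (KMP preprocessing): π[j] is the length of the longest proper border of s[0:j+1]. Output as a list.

π[0] = 0
j=1 s[j]='a': π[1]=0 (border '')
j=2 s[j]='a': π[2]=0 (border '')
j=3 s[j]='c': π[3]=1 (border 'c')
j=4 s[j]='a': π[4]=2 (border 'ca')
j=5 s[j]='d': k: 2→0; π[5]=0 (border '')
j=6 s[j]='c': π[6]=1 (border 'c')
j=7 s[j]='b': k: 1→0; π[7]=0 (border '')
j=8 s[j]='b': π[8]=0 (border '')

[0, 0, 0, 1, 2, 0, 1, 0, 0]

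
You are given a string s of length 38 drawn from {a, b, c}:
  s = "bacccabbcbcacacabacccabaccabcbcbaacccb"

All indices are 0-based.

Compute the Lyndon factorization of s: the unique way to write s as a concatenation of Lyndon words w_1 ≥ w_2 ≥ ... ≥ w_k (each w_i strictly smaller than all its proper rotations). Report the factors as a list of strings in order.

["b", "accc", "abbcbcacac", "abaccc", "abaccabcbcb", "aacccb"]

emit factor 1: 'b' (i=0, period=1)
emit factor 2: 'accc' (i=1, period=4)
emit factor 3: 'abbcbcacac' (i=5, period=10)
emit factor 4: 'abaccc' (i=15, period=6)
emit factor 5: 'abaccabcbcb' (i=21, period=11)
emit factor 6: 'aacccb' (i=32, period=6)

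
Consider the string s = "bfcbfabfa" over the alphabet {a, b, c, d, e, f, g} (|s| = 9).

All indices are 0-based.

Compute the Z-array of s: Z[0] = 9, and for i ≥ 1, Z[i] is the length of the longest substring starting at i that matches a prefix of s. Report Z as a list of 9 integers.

[9, 0, 0, 2, 0, 0, 2, 0, 0]

Z[0]=9
i=1: outside box; Z[1]=0
i=2: outside box; Z[2]=0
i=3: outside box; Z[3]=2 scan→box=[3,5)
i=4: min(r-i=1, Z[1]=0)=0; Z[4]=0
i=5: outside box; Z[5]=0
i=6: outside box; Z[6]=2 scan→box=[6,8)
i=7: min(r-i=1, Z[1]=0)=0; Z[7]=0
i=8: outside box; Z[8]=0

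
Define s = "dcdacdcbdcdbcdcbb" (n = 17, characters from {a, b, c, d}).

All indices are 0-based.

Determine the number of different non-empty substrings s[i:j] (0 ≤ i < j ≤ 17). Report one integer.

rank | idx | suffix
   0 |   3 | acdcbdcdbcdcbb
   1 |  16 | b
   2 |  15 | bb
   3 |  11 | bcdcbb
   4 |   7 | bdcdbcdcbb
   5 |  14 | cbb
   6 |   6 | cbdcdbcdcbb
   7 |   1 | cdacdcbdcdbcdcbb
   8 |   9 | cdbcdcbb
   9 |  12 | cdcbb
  10 |   4 | cdcbdcdbcdcbb
  11 |   2 | dacdcbdcdbcdcbb
  12 |  10 | dbcdcbb
  13 |  13 | dcbb
  14 |   5 | dcbdcdbcdcbb
  15 |   0 | dcdacdcbdcdbcdcbb
  16 |   8 | dcdbcdcbb

SA = [3, 16, 15, 11, 7, 14, 6, 1, 9, 12, 4, 2, 10, 13, 5, 0, 8]
i: (SA[i-1],SA[i]) lcp shared
  1: (3,16) 0 ''
  2: (16,15) 1 'b'
  3: (15,11) 1 'b'
  4: (11,7) 1 'b'
  5: (7,14) 0 ''
  6: (14,6) 2 'cb'
  7: (6,1) 1 'c'
  8: (1,9) 2 'cd'
  9: (9,12) 2 'cd'
  10: (12,4) 4 'cdcb'
  11: (4,2) 0 ''
  12: (2,10) 1 'd'
  13: (10,13) 1 'd'
  14: (13,5) 3 'dcb'
  15: (5,0) 2 'dc'
  16: (0,8) 3 'dcd'

n(n+1)/2 = 17·18/2 = 153
Σ LCP = 0 + 0 + 1 + 1 + 1 + 0 + 2 + 1 + 2 + 2 + 4 + 0 + 1 + 1 + 3 + 2 + 3 = 24
distinct = 153 − 24 = 129

129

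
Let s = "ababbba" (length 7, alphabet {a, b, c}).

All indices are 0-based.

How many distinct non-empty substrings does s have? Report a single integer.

sorted suffixes:
  #0 SA[0]=6  'a'
  #1 SA[1]=0  'ababbba'
  #2 SA[2]=2  'abbba'
  #3 SA[3]=5  'ba'
  #4 SA[4]=1  'babbba'
  #5 SA[5]=4  'bba'
  #6 SA[6]=3  'bbba'

SA = [6, 0, 2, 5, 1, 4, 3]
rank  pair      lcp
   1  s[6:],s[0:]  1  'a'
   2  s[0:],s[2:]  2  'ab'
   3  s[2:],s[5:]  0  ''
   4  s[5:],s[1:]  2  'ba'
   5  s[1:],s[4:]  1  'b'
   6  s[4:],s[3:]  2  'bb'

n(n+1)/2 = 7·8/2 = 28
Σ LCP = 0 + 1 + 2 + 0 + 2 + 1 + 2 = 8
distinct = 28 − 8 = 20

20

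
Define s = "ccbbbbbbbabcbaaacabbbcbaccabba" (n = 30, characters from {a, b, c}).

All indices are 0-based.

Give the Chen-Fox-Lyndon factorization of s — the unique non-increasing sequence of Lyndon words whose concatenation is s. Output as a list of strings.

emit factor 1: 'c' (i=0, period=1)
emit factor 2: 'c' (i=1, period=1)
emit factor 3: 'b' (i=2, period=1)
emit factor 4: 'b' (i=3, period=1)
emit factor 5: 'b' (i=4, period=1)
emit factor 6: 'b' (i=5, period=1)
emit factor 7: 'b' (i=6, period=1)
emit factor 8: 'b' (i=7, period=1)
emit factor 9: 'b' (i=8, period=1)
emit factor 10: 'abcb' (i=9, period=4)
emit factor 11: 'aaacabbbcbaccabb' (i=13, period=16)
emit factor 12: 'a' (i=29, period=1)

["c", "c", "b", "b", "b", "b", "b", "b", "b", "abcb", "aaacabbbcbaccabb", "a"]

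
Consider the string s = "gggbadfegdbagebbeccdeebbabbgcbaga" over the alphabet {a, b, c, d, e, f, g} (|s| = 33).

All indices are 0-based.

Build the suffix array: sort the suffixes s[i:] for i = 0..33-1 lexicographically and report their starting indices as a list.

[32, 24, 4, 30, 11, 23, 3, 29, 10, 22, 14, 25, 15, 26, 28, 17, 18, 9, 19, 5, 21, 13, 16, 20, 7, 6, 31, 2, 27, 8, 12, 1, 0]

rank→(start, suffix):
  0 → (32, 'a')
  1 → (24, 'abbgcbaga')
  2 → (4, 'adfegdbagebbeccdeebbabbgcbaga')
  3 → (30, 'aga')
  4 → (11, 'agebbeccdeebbabbgcbaga')
  5 → (23, 'babbgcbaga')
  6 → (3, 'badfegdbagebbeccdeebbabbgcbaga')
  7 → (29, 'baga')
  8 → (10, 'bagebbeccdeebbabbgcbaga')
  9 → (22, 'bbabbgcbaga')
  10 → (14, 'bbeccdeebbabbgcbaga')
  11 → (25, 'bbgcbaga')
  12 → (15, 'beccdeebbabbgcbaga')
  13 → (26, 'bgcbaga')
  14 → (28, 'cbaga')
  15 → (17, 'ccdeebbabbgcbaga')
  16 → (18, 'cdeebbabbgcbaga')
  17 → (9, 'dbagebbeccdeebbabbgcbaga')
  18 → (19, 'deebbabbgcbaga')
  19 → (5, 'dfegdbagebbeccdeebbabbgcbaga')
  20 → (21, 'ebbabbgcbaga')
  21 → (13, 'ebbeccdeebbabbgcbaga')
  22 → (16, 'eccdeebbabbgcbaga')
  23 → (20, 'eebbabbgcbaga')
  24 → (7, 'egdbagebbeccdeebbabbgcbaga')
  25 → (6, 'fegdbagebbeccdeebbabbgcbaga')
  26 → (31, 'ga')
  27 → (2, 'gbadfegdbagebbeccdeebbabbgcbaga')
  28 → (27, 'gcbaga')
  29 → (8, 'gdbagebbeccdeebbabbgcbaga')
  30 → (12, 'gebbeccdeebbabbgcbaga')
  31 → (1, 'ggbadfegdbagebbeccdeebbabbgcbaga')
  32 → (0, 'gggbadfegdbagebbeccdeebbabbgcbaga')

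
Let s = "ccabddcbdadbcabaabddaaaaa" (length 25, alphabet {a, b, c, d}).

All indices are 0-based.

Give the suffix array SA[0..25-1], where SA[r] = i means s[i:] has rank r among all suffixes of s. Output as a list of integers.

sorted suffixes:
  #0 SA[0]=24  'a'
  #1 SA[1]=23  'aa'
  #2 SA[2]=22  'aaa'
  #3 SA[3]=21  'aaaa'
  #4 SA[4]=20  'aaaaa'
  #5 SA[5]=15  'aabddaaaaa'
  #6 SA[6]=13  'abaabddaaaaa'
  #7 SA[7]=16  'abddaaaaa'
  #8 SA[8]=2  'abddcbdadbcabaabddaaaaa'
  #9 SA[9]=9  'adbcabaabddaaaaa'
  #10 SA[10]=14  'baabddaaaaa'
  #11 SA[11]=11  'bcabaabddaaaaa'
  #12 SA[12]=7  'bdadbcabaabddaaaaa'
  #13 SA[13]=17  'bddaaaaa'
  #14 SA[14]=3  'bddcbdadbcabaabddaaaaa'
  #15 SA[15]=12  'cabaabddaaaaa'
  #16 SA[16]=1  'cabddcbdadbcabaabddaaaaa'
  #17 SA[17]=6  'cbdadbcabaabddaaaaa'
  #18 SA[18]=0  'ccabddcbdadbcabaabddaaaaa'
  #19 SA[19]=19  'daaaaa'
  #20 SA[20]=8  'dadbcabaabddaaaaa'
  #21 SA[21]=10  'dbcabaabddaaaaa'
  #22 SA[22]=5  'dcbdadbcabaabddaaaaa'
  #23 SA[23]=18  'ddaaaaa'
  #24 SA[24]=4  'ddcbdadbcabaabddaaaaa'

[24, 23, 22, 21, 20, 15, 13, 16, 2, 9, 14, 11, 7, 17, 3, 12, 1, 6, 0, 19, 8, 10, 5, 18, 4]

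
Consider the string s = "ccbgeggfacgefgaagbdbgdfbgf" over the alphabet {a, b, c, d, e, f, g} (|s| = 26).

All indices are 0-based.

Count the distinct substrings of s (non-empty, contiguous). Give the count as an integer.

328

rank→(start, suffix):
  0 → (14, 'aagbdbgdfbgf')
  1 → (8, 'acgefgaagbdbgdfbgf')
  2 → (15, 'agbdbgdfbgf')
  3 → (17, 'bdbgdfbgf')
  4 → (19, 'bgdfbgf')
  5 → (2, 'bgeggfacgefgaagbdbgdfbgf')
  6 → (23, 'bgf')
  7 → (1, 'cbgeggfacgefgaagbdbgdfbgf')
  8 → (0, 'ccbgeggfacgefgaagbdbgdfbgf')
  9 → (9, 'cgefgaagbdbgdfbgf')
  10 → (18, 'dbgdfbgf')
  11 → (21, 'dfbgf')
  12 → (11, 'efgaagbdbgdfbgf')
  13 → (4, 'eggfacgefgaagbdbgdfbgf')
  14 → (25, 'f')
  15 → (7, 'facgefgaagbdbgdfbgf')
  16 → (22, 'fbgf')
  17 → (12, 'fgaagbdbgdfbgf')
  18 → (13, 'gaagbdbgdfbgf')
  19 → (16, 'gbdbgdfbgf')
  20 → (20, 'gdfbgf')
  21 → (10, 'gefgaagbdbgdfbgf')
  22 → (3, 'geggfacgefgaagbdbgdfbgf')
  23 → (24, 'gf')
  24 → (6, 'gfacgefgaagbdbgdfbgf')
  25 → (5, 'ggfacgefgaagbdbgdfbgf')

SA = [14, 8, 15, 17, 19, 2, 23, 1, 0, 9, 18, 21, 11, 4, 25, 7, 22, 12, 13, 16, 20, 10, 3, 24, 6, 5]
rank  pair      lcp
   1  s[14:],s[8:]  1  'a'
   2  s[8:],s[15:]  1  'a'
   3  s[15:],s[17:]  0  ''
   4  s[17:],s[19:]  1  'b'
   5  s[19:],s[2:]  2  'bg'
   6  s[2:],s[23:]  2  'bg'
   7  s[23:],s[1:]  0  ''
   8  s[1:],s[0:]  1  'c'
   9  s[0:],s[9:]  1  'c'
  10  s[9:],s[18:]  0  ''
  11  s[18:],s[21:]  1  'd'
  12  s[21:],s[11:]  0  ''
  13  s[11:],s[4:]  1  'e'
  14  s[4:],s[25:]  0  ''
  15  s[25:],s[7:]  1  'f'
  16  s[7:],s[22:]  1  'f'
  17  s[22:],s[12:]  1  'f'
  18  s[12:],s[13:]  0  ''
  19  s[13:],s[16:]  1  'g'
  20  s[16:],s[20:]  1  'g'
  21  s[20:],s[10:]  1  'g'
  22  s[10:],s[3:]  2  'ge'
  23  s[3:],s[24:]  1  'g'
  24  s[24:],s[6:]  2  'gf'
  25  s[6:],s[5:]  1  'g'

n(n+1)/2 = 26·27/2 = 351
Σ LCP = 0 + 1 + 1 + 0 + 1 + 2 + 2 + 0 + 1 + 1 + 0 + 1 + 0 + 1 + 0 + 1 + 1 + 1 + 0 + 1 + 1 + 1 + 2 + 1 + 2 + 1 = 23
distinct = 351 − 23 = 328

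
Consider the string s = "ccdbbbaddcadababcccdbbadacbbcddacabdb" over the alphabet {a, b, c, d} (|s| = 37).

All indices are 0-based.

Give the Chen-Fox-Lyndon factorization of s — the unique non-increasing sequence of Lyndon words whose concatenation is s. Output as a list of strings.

["ccd", "b", "b", "b", "addc", "ad", "ababcccdbbadacbbcddacabdb"]

emit factor 1: 'ccd' (i=0, period=3)
emit factor 2: 'b' (i=3, period=1)
emit factor 3: 'b' (i=4, period=1)
emit factor 4: 'b' (i=5, period=1)
emit factor 5: 'addc' (i=6, period=4)
emit factor 6: 'ad' (i=10, period=2)
emit factor 7: 'ababcccdbbadacbbcddacabdb' (i=12, period=25)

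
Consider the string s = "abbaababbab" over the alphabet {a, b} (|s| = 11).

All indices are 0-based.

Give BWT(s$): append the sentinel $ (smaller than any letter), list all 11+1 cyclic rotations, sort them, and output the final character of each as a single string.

rank  rotation      last
    0  $abbaababbab  b
    1  aababbab$abb  b
    2  ab$abbaababb  b
    3  ababbab$abba  a
    4  abbaababbab$  $
    5  abbab$abbaab  b
    6  b$abbaababba  a
    7  baababbab$ab  b
    8  bab$abbaabab  b
    9  babbab$abbaa  a
   10  bbaababbab$a  a
   11  bbab$abbaaba  a

bbba$babbaaa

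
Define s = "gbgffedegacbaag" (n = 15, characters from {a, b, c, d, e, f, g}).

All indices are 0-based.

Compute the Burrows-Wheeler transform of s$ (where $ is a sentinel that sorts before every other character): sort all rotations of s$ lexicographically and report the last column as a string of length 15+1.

gbgacgaefdfgae$b

rank  rotation          last
    0  $gbgffedegacbaag  g
    1  aag$gbgffedegacb  b
    2  acbaag$gbgffedeg  g
    3  ag$gbgffedegacba  a
    4  baag$gbgffedegac  c
    5  bgffedegacbaag$g  g
    6  cbaag$gbgffedega  a
    7  degacbaag$gbgffe  e
    8  edegacbaag$gbgff  f
    9  egacbaag$gbgffed  d
   10  fedegacbaag$gbgf  f
   11  ffedegacbaag$gbg  g
   12  g$gbgffedegacbaa  a
   13  gacbaag$gbgffede  e
   14  gbgffedegacbaag$  $
   15  gffedegacbaag$gb  b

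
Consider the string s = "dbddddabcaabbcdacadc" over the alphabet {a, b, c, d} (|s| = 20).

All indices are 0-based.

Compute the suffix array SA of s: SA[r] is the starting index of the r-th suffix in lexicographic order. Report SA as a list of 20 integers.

rank | idx | suffix
   0 |   9 | aabbcdacadc
   1 |  10 | abbcdacadc
   2 |   6 | abcaabbcdacadc
   3 |  15 | acadc
   4 |  17 | adc
   5 |  11 | bbcdacadc
   6 |   7 | bcaabbcdacadc
   7 |  12 | bcdacadc
   8 |   1 | bddddabcaabbcdacadc
   9 |  19 | c
  10 |   8 | caabbcdacadc
  11 |  16 | cadc
  12 |  13 | cdacadc
  13 |   5 | dabcaabbcdacadc
  14 |  14 | dacadc
  15 |   0 | dbddddabcaabbcdacadc
  16 |  18 | dc
  17 |   4 | ddabcaabbcdacadc
  18 |   3 | dddabcaabbcdacadc
  19 |   2 | ddddabcaabbcdacadc

[9, 10, 6, 15, 17, 11, 7, 12, 1, 19, 8, 16, 13, 5, 14, 0, 18, 4, 3, 2]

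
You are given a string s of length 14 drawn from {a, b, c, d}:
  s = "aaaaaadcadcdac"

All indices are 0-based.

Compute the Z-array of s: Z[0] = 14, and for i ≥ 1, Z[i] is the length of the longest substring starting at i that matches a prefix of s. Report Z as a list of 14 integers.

Z[0]=14
i=1: outside box; Z[1]=5 scan→box=[1,6)
i=2: min(r-i=4, Z[1]=5)=4; Z[2]=4
i=3: min(r-i=3, Z[2]=4)=3; Z[3]=3
i=4: min(r-i=2, Z[3]=3)=2; Z[4]=2
i=5: min(r-i=1, Z[4]=2)=1; Z[5]=1
i=6: outside box; Z[6]=0
i=7: outside box; Z[7]=0
i=8: outside box; Z[8]=1 scan→box=[8,9)
i=9: outside box; Z[9]=0
i=10: outside box; Z[10]=0
i=11: outside box; Z[11]=0
i=12: outside box; Z[12]=1 scan→box=[12,13)
i=13: outside box; Z[13]=0

[14, 5, 4, 3, 2, 1, 0, 0, 1, 0, 0, 0, 1, 0]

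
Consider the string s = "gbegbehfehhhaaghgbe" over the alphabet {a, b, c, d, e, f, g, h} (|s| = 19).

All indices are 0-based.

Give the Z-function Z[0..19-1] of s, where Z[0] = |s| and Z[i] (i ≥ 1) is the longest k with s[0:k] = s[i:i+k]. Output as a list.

[19, 0, 0, 3, 0, 0, 0, 0, 0, 0, 0, 0, 0, 0, 1, 0, 3, 0, 0]

Z[0]=19
i=1: i≥r, start 0; Z[1]=0
i=2: i≥r, start 0; Z[2]=0
i=3: i≥r, start 0; Z[3]=3 extend→box=[3,6)
i=4: min(r-i=2, Z[1]=0)=0; Z[4]=0
i=5: min(r-i=1, Z[2]=0)=0; Z[5]=0
i=6: i≥r, start 0; Z[6]=0
i=7: i≥r, start 0; Z[7]=0
i=8: i≥r, start 0; Z[8]=0
i=9: i≥r, start 0; Z[9]=0
i=10: i≥r, start 0; Z[10]=0
i=11: i≥r, start 0; Z[11]=0
i=12: i≥r, start 0; Z[12]=0
i=13: i≥r, start 0; Z[13]=0
i=14: i≥r, start 0; Z[14]=1 extend→box=[14,15)
i=15: i≥r, start 0; Z[15]=0
i=16: i≥r, start 0; Z[16]=3 extend→box=[16,19)
i=17: min(r-i=2, Z[1]=0)=0; Z[17]=0
i=18: min(r-i=1, Z[2]=0)=0; Z[18]=0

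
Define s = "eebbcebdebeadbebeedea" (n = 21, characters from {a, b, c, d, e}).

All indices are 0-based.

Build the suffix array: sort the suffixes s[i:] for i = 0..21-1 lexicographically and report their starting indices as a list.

[20, 11, 2, 3, 6, 9, 13, 15, 4, 12, 18, 7, 19, 10, 1, 5, 8, 14, 17, 0, 16]

rank→(start, suffix):
  0 → (20, 'a')
  1 → (11, 'adbebeedea')
  2 → (2, 'bbcebdebeadbebeedea')
  3 → (3, 'bcebdebeadbebeedea')
  4 → (6, 'bdebeadbebeedea')
  5 → (9, 'beadbebeedea')
  6 → (13, 'bebeedea')
  7 → (15, 'beedea')
  8 → (4, 'cebdebeadbebeedea')
  9 → (12, 'dbebeedea')
  10 → (18, 'dea')
  11 → (7, 'debeadbebeedea')
  12 → (19, 'ea')
  13 → (10, 'eadbebeedea')
  14 → (1, 'ebbcebdebeadbebeedea')
  15 → (5, 'ebdebeadbebeedea')
  16 → (8, 'ebeadbebeedea')
  17 → (14, 'ebeedea')
  18 → (17, 'edea')
  19 → (0, 'eebbcebdebeadbebeedea')
  20 → (16, 'eedea')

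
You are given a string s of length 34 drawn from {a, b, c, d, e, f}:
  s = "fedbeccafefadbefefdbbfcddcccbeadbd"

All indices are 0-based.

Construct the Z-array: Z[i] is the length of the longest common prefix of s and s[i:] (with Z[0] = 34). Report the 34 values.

Z[0]=34
i=1: i≥r, start 0; Z[1]=0
i=2: i≥r, start 0; Z[2]=0
i=3: i≥r, start 0; Z[3]=0
i=4: i≥r, start 0; Z[4]=0
i=5: i≥r, start 0; Z[5]=0
i=6: i≥r, start 0; Z[6]=0
i=7: i≥r, start 0; Z[7]=0
i=8: i≥r, start 0; Z[8]=2 scan→box=[8,10)
i=9: min(r-i=1, Z[1]=0)=0; Z[9]=0
i=10: i≥r, start 0; Z[10]=1 scan→box=[10,11)
i=11: i≥r, start 0; Z[11]=0
i=12: i≥r, start 0; Z[12]=0
i=13: i≥r, start 0; Z[13]=0
i=14: i≥r, start 0; Z[14]=0
i=15: i≥r, start 0; Z[15]=2 scan→box=[15,17)
i=16: min(r-i=1, Z[1]=0)=0; Z[16]=0
i=17: i≥r, start 0; Z[17]=1 scan→box=[17,18)
i=18: i≥r, start 0; Z[18]=0
i=19: i≥r, start 0; Z[19]=0
i=20: i≥r, start 0; Z[20]=0
i=21: i≥r, start 0; Z[21]=1 scan→box=[21,22)
i=22: i≥r, start 0; Z[22]=0
i=23: i≥r, start 0; Z[23]=0
i=24: i≥r, start 0; Z[24]=0
i=25: i≥r, start 0; Z[25]=0
i=26: i≥r, start 0; Z[26]=0
i=27: i≥r, start 0; Z[27]=0
i=28: i≥r, start 0; Z[28]=0
i=29: i≥r, start 0; Z[29]=0
i=30: i≥r, start 0; Z[30]=0
i=31: i≥r, start 0; Z[31]=0
i=32: i≥r, start 0; Z[32]=0
i=33: i≥r, start 0; Z[33]=0

[34, 0, 0, 0, 0, 0, 0, 0, 2, 0, 1, 0, 0, 0, 0, 2, 0, 1, 0, 0, 0, 1, 0, 0, 0, 0, 0, 0, 0, 0, 0, 0, 0, 0]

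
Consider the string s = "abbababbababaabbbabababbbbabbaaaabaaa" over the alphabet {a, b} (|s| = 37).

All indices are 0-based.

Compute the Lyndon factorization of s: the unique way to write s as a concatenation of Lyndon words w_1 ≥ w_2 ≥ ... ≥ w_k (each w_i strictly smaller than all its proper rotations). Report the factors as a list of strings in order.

["abb", "ababb", "ab", "ab", "aabbbabababbbbabb", "aaaab", "a", "a", "a"]

emit factor 1: 'abb' (i=0, period=3)
emit factor 2: 'ababb' (i=3, period=5)
emit factor 3: 'ab' (i=8, period=2)
emit factor 4: 'ab' (i=10, period=2)
emit factor 5: 'aabbbabababbbbabb' (i=12, period=17)
emit factor 6: 'aaaab' (i=29, period=5)
emit factor 7: 'a' (i=34, period=1)
emit factor 8: 'a' (i=35, period=1)
emit factor 9: 'a' (i=36, period=1)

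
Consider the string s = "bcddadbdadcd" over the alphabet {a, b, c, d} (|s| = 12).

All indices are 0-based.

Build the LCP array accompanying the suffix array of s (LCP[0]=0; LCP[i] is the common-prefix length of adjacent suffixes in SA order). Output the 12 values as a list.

rank | idx | suffix
   0 |   4 | adbdadcd
   1 |   8 | adcd
   2 |   0 | bcddadbdadcd
   3 |   6 | bdadcd
   4 |  10 | cd
   5 |   1 | cddadbdadcd
   6 |  11 | d
   7 |   3 | dadbdadcd
   8 |   7 | dadcd
   9 |   5 | dbdadcd
  10 |   9 | dcd
  11 |   2 | ddadbdadcd

SA = [4, 8, 0, 6, 10, 1, 11, 3, 7, 5, 9, 2]
i: (SA[i-1],SA[i]) lcp shared
  1: (4,8) 2 'ad'
  2: (8,0) 0 ''
  3: (0,6) 1 'b'
  4: (6,10) 0 ''
  5: (10,1) 2 'cd'
  6: (1,11) 0 ''
  7: (11,3) 1 'd'
  8: (3,7) 3 'dad'
  9: (7,5) 1 'd'
  10: (5,9) 1 'd'
  11: (9,2) 1 'd'

[0, 2, 0, 1, 0, 2, 0, 1, 3, 1, 1, 1]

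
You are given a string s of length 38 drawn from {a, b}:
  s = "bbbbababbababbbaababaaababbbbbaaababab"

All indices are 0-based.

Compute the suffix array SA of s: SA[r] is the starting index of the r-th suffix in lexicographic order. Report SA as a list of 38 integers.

sorted suffixes:
  #0 SA[0]=30  'aaababab'
  #1 SA[1]=20  'aaababbbbbaaababab'
  #2 SA[2]=15  'aababaaababbbbbaaababab'
  #3 SA[3]=31  'aababab'
  #4 SA[4]=21  'aababbbbbaaababab'
  #5 SA[5]=36  'ab'
  #6 SA[6]=18  'abaaababbbbbaaababab'
  #7 SA[7]=34  'abab'
  #8 SA[8]=16  'ababaaababbbbbaaababab'
  #9 SA[9]=32  'ababab'
  #10 SA[10]=4  'ababbababbbaababaaababbbbbaaababab'
  #11 SA[11]=9  'ababbbaababaaababbbbbaaababab'
  #12 SA[12]=22  'ababbbbbaaababab'
  #13 SA[13]=6  'abbababbbaababaaababbbbbaaababab'
  #14 SA[14]=11  'abbbaababaaababbbbbaaababab'
  #15 SA[15]=24  'abbbbbaaababab'
  #16 SA[16]=37  'b'
  #17 SA[17]=29  'baaababab'
  #18 SA[18]=19  'baaababbbbbaaababab'
  #19 SA[19]=14  'baababaaababbbbbaaababab'
  #20 SA[20]=35  'bab'
  #21 SA[21]=17  'babaaababbbbbaaababab'
  #22 SA[22]=33  'babab'
  #23 SA[23]=3  'bababbababbbaababaaababbbbbaaababab'
  #24 SA[24]=8  'bababbbaababaaababbbbbaaababab'
  #25 SA[25]=5  'babbababbbaababaaababbbbbaaababab'
  #26 SA[26]=10  'babbbaababaaababbbbbaaababab'
  #27 SA[27]=23  'babbbbbaaababab'
  #28 SA[28]=28  'bbaaababab'
  #29 SA[29]=13  'bbaababaaababbbbbaaababab'
  #30 SA[30]=2  'bbababbababbbaababaaababbbbbaaababab'
  #31 SA[31]=7  'bbababbbaababaaababbbbbaaababab'
  #32 SA[32]=27  'bbbaaababab'
  #33 SA[33]=12  'bbbaababaaababbbbbaaababab'
  #34 SA[34]=1  'bbbababbababbbaababaaababbbbbaaababab'
  #35 SA[35]=26  'bbbbaaababab'
  #36 SA[36]=0  'bbbbababbababbbaababaaababbbbbaaababab'
  #37 SA[37]=25  'bbbbbaaababab'

[30, 20, 15, 31, 21, 36, 18, 34, 16, 32, 4, 9, 22, 6, 11, 24, 37, 29, 19, 14, 35, 17, 33, 3, 8, 5, 10, 23, 28, 13, 2, 7, 27, 12, 1, 26, 0, 25]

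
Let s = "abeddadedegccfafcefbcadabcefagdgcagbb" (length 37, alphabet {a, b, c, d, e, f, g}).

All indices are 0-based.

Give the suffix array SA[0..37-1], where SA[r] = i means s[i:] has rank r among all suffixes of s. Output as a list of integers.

[23, 0, 21, 5, 14, 33, 28, 36, 35, 19, 24, 1, 20, 32, 11, 25, 16, 12, 22, 4, 3, 6, 8, 30, 2, 7, 26, 17, 9, 13, 27, 18, 15, 34, 31, 10, 29]

rank→(start, suffix):
  0 → (23, 'abcefagdgcagbb')
  1 → (0, 'abeddadedegccfafcefbcadabcefagdgcagbb')
  2 → (21, 'adabcefagdgcagbb')
  3 → (5, 'adedegccfafcefbcadabcefagdgcagbb')
  4 → (14, 'afcefbcadabcefagdgcagbb')
  5 → (33, 'agbb')
  6 → (28, 'agdgcagbb')
  7 → (36, 'b')
  8 → (35, 'bb')
  9 → (19, 'bcadabcefagdgcagbb')
  10 → (24, 'bcefagdgcagbb')
  11 → (1, 'beddadedegccfafcefbcadabcefagdgcagbb')
  12 → (20, 'cadabcefagdgcagbb')
  13 → (32, 'cagbb')
  14 → (11, 'ccfafcefbcadabcefagdgcagbb')
  15 → (25, 'cefagdgcagbb')
  16 → (16, 'cefbcadabcefagdgcagbb')
  17 → (12, 'cfafcefbcadabcefagdgcagbb')
  18 → (22, 'dabcefagdgcagbb')
  19 → (4, 'dadedegccfafcefbcadabcefagdgcagbb')
  20 → (3, 'ddadedegccfafcefbcadabcefagdgcagbb')
  21 → (6, 'dedegccfafcefbcadabcefagdgcagbb')
  22 → (8, 'degccfafcefbcadabcefagdgcagbb')
  23 → (30, 'dgcagbb')
  24 → (2, 'eddadedegccfafcefbcadabcefagdgcagbb')
  25 → (7, 'edegccfafcefbcadabcefagdgcagbb')
  26 → (26, 'efagdgcagbb')
  27 → (17, 'efbcadabcefagdgcagbb')
  28 → (9, 'egccfafcefbcadabcefagdgcagbb')
  29 → (13, 'fafcefbcadabcefagdgcagbb')
  30 → (27, 'fagdgcagbb')
  31 → (18, 'fbcadabcefagdgcagbb')
  32 → (15, 'fcefbcadabcefagdgcagbb')
  33 → (34, 'gbb')
  34 → (31, 'gcagbb')
  35 → (10, 'gccfafcefbcadabcefagdgcagbb')
  36 → (29, 'gdgcagbb')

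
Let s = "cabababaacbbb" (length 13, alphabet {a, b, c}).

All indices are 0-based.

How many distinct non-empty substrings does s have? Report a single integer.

rank | idx | suffix
   0 |   7 | aacbbb
   1 |   5 | abaacbbb
   2 |   3 | ababaacbbb
   3 |   1 | abababaacbbb
   4 |   8 | acbbb
   5 |  12 | b
   6 |   6 | baacbbb
   7 |   4 | babaacbbb
   8 |   2 | bababaacbbb
   9 |  11 | bb
  10 |  10 | bbb
  11 |   0 | cabababaacbbb
  12 |   9 | cbbb

SA = [7, 5, 3, 1, 8, 12, 6, 4, 2, 11, 10, 0, 9]
i: (SA[i-1],SA[i]) lcp shared
  1: (7,5) 1 'a'
  2: (5,3) 3 'aba'
  3: (3,1) 5 'ababa'
  4: (1,8) 1 'a'
  5: (8,12) 0 ''
  6: (12,6) 1 'b'
  7: (6,4) 2 'ba'
  8: (4,2) 4 'baba'
  9: (2,11) 1 'b'
  10: (11,10) 2 'bb'
  11: (10,0) 0 ''
  12: (0,9) 1 'c'

n(n+1)/2 = 13·14/2 = 91
Σ LCP = 0 + 1 + 3 + 5 + 1 + 0 + 1 + 2 + 4 + 1 + 2 + 0 + 1 = 21
distinct = 91 − 21 = 70

70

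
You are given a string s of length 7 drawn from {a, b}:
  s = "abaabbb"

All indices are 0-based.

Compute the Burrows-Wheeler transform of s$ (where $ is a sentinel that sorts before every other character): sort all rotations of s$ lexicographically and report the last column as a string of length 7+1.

bb$ababa

rank  rotation  last
    0  $abaabbb  b
    1  aabbb$ab  b
    2  abaabbb$  $
    3  abbb$aba  a
    4  b$abaabb  b
    5  baabbb$a  a
    6  bb$abaab  b
    7  bbb$abaa  a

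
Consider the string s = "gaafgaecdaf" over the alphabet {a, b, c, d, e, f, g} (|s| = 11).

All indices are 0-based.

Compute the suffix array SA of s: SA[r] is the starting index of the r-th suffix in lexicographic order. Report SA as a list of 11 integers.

rank→(start, suffix):
  0 → (1, 'aafgaecdaf')
  1 → (5, 'aecdaf')
  2 → (9, 'af')
  3 → (2, 'afgaecdaf')
  4 → (7, 'cdaf')
  5 → (8, 'daf')
  6 → (6, 'ecdaf')
  7 → (10, 'f')
  8 → (3, 'fgaecdaf')
  9 → (0, 'gaafgaecdaf')
  10 → (4, 'gaecdaf')

[1, 5, 9, 2, 7, 8, 6, 10, 3, 0, 4]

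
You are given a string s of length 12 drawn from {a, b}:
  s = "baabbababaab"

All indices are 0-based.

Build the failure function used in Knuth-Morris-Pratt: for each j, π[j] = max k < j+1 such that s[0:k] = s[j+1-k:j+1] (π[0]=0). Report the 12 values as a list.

π[0] = 0
j=1 s[j]='a': π[1]=0 (border '')
j=2 s[j]='a': π[2]=0 (border '')
j=3 s[j]='b': π[3]=1 (border 'b')
j=4 s[j]='b': k: 1→0; π[4]=1 (border 'b')
j=5 s[j]='a': π[5]=2 (border 'ba')
j=6 s[j]='b': k: 2→0; π[6]=1 (border 'b')
j=7 s[j]='a': π[7]=2 (border 'ba')
j=8 s[j]='b': k: 2→0; π[8]=1 (border 'b')
j=9 s[j]='a': π[9]=2 (border 'ba')
j=10 s[j]='a': π[10]=3 (border 'baa')
j=11 s[j]='b': π[11]=4 (border 'baab')

[0, 0, 0, 1, 1, 2, 1, 2, 1, 2, 3, 4]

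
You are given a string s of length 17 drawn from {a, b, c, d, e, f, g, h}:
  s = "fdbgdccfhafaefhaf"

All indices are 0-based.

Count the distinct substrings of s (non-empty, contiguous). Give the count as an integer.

rank | idx | suffix
   0 |  11 | aefhaf
   1 |  15 | af
   2 |   9 | afaefhaf
   3 |   2 | bgdccfhafaefhaf
   4 |   5 | ccfhafaefhaf
   5 |   6 | cfhafaefhaf
   6 |   1 | dbgdccfhafaefhaf
   7 |   4 | dccfhafaefhaf
   8 |  12 | efhaf
   9 |  16 | f
  10 |  10 | faefhaf
  11 |   0 | fdbgdccfhafaefhaf
  12 |  13 | fhaf
  13 |   7 | fhafaefhaf
  14 |   3 | gdccfhafaefhaf
  15 |  14 | haf
  16 |   8 | hafaefhaf

SA = [11, 15, 9, 2, 5, 6, 1, 4, 12, 16, 10, 0, 13, 7, 3, 14, 8]
rank  pair      lcp
   1  s[11:],s[15:]  1  'a'
   2  s[15:],s[9:]  2  'af'
   3  s[9:],s[2:]  0  ''
   4  s[2:],s[5:]  0  ''
   5  s[5:],s[6:]  1  'c'
   6  s[6:],s[1:]  0  ''
   7  s[1:],s[4:]  1  'd'
   8  s[4:],s[12:]  0  ''
   9  s[12:],s[16:]  0  ''
  10  s[16:],s[10:]  1  'f'
  11  s[10:],s[0:]  1  'f'
  12  s[0:],s[13:]  1  'f'
  13  s[13:],s[7:]  4  'fhaf'
  14  s[7:],s[3:]  0  ''
  15  s[3:],s[14:]  0  ''
  16  s[14:],s[8:]  3  'haf'

n(n+1)/2 = 17·18/2 = 153
Σ LCP = 0 + 1 + 2 + 0 + 0 + 1 + 0 + 1 + 0 + 0 + 1 + 1 + 1 + 4 + 0 + 0 + 3 = 15
distinct = 153 − 15 = 138

138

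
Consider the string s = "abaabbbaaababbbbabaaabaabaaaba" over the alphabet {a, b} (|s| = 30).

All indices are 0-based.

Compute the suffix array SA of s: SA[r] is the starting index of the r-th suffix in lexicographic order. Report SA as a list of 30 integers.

[29, 25, 18, 7, 26, 22, 19, 8, 2, 27, 23, 16, 20, 0, 9, 3, 11, 28, 24, 17, 6, 21, 1, 15, 10, 5, 14, 4, 13, 12]

sorted suffixes:
  #0 SA[0]=29  'a'
  #1 SA[1]=25  'aaaba'
  #2 SA[2]=18  'aaabaabaaaba'
  #3 SA[3]=7  'aaababbbbabaaabaabaaaba'
  #4 SA[4]=26  'aaba'
  #5 SA[5]=22  'aabaaaba'
  #6 SA[6]=19  'aabaabaaaba'
  #7 SA[7]=8  'aababbbbabaaabaabaaaba'
  #8 SA[8]=2  'aabbbaaababbbbabaaabaabaaaba'
  #9 SA[9]=27  'aba'
  #10 SA[10]=23  'abaaaba'
  #11 SA[11]=16  'abaaabaabaaaba'
  #12 SA[12]=20  'abaabaaaba'
  #13 SA[13]=0  'abaabbbaaababbbbabaaabaabaaaba'
  #14 SA[14]=9  'ababbbbabaaabaabaaaba'
  #15 SA[15]=3  'abbbaaababbbbabaaabaabaaaba'
  #16 SA[16]=11  'abbbbabaaabaabaaaba'
  #17 SA[17]=28  'ba'
  #18 SA[18]=24  'baaaba'
  #19 SA[19]=17  'baaabaabaaaba'
  #20 SA[20]=6  'baaababbbbabaaabaabaaaba'
  #21 SA[21]=21  'baabaaaba'
  #22 SA[22]=1  'baabbbaaababbbbabaaabaabaaaba'
  #23 SA[23]=15  'babaaabaabaaaba'
  #24 SA[24]=10  'babbbbabaaabaabaaaba'
  #25 SA[25]=5  'bbaaababbbbabaaabaabaaaba'
  #26 SA[26]=14  'bbabaaabaabaaaba'
  #27 SA[27]=4  'bbbaaababbbbabaaabaabaaaba'
  #28 SA[28]=13  'bbbabaaabaabaaaba'
  #29 SA[29]=12  'bbbbabaaabaabaaaba'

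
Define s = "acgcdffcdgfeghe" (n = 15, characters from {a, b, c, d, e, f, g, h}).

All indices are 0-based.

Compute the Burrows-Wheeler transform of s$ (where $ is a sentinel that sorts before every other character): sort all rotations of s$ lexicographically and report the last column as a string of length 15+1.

rank  rotation          last
    0  $acgcdffcdgfeghe  e
    1  acgcdffcdgfeghe$  $
    2  cdffcdgfeghe$acg  g
    3  cdgfeghe$acgcdff  f
    4  cgcdffcdgfeghe$a  a
    5  dffcdgfeghe$acgc  c
    6  dgfeghe$acgcdffc  c
    7  e$acgcdffcdgfegh  h
    8  eghe$acgcdffcdgf  f
    9  fcdgfeghe$acgcdf  f
   10  feghe$acgcdffcdg  g
   11  ffcdgfeghe$acgcd  d
   12  gcdffcdgfeghe$ac  c
   13  gfeghe$acgcdffcd  d
   14  ghe$acgcdffcdgfe  e
   15  he$acgcdffcdgfeg  g

e$gfacchffgdcdeg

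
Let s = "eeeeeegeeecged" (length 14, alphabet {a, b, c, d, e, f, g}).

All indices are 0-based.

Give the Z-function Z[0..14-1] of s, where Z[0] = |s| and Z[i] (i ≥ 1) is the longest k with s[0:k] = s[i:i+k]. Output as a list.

[14, 5, 4, 3, 2, 1, 0, 3, 2, 1, 0, 0, 1, 0]

Z[0]=14
i=1: outside box; Z[1]=5 grow→box=[1,6)
i=2: min(r-i=4, Z[1]=5)=4; Z[2]=4
i=3: min(r-i=3, Z[2]=4)=3; Z[3]=3
i=4: min(r-i=2, Z[3]=3)=2; Z[4]=2
i=5: min(r-i=1, Z[4]=2)=1; Z[5]=1
i=6: outside box; Z[6]=0
i=7: outside box; Z[7]=3 grow→box=[7,10)
i=8: min(r-i=2, Z[1]=5)=2; Z[8]=2
i=9: min(r-i=1, Z[2]=4)=1; Z[9]=1
i=10: outside box; Z[10]=0
i=11: outside box; Z[11]=0
i=12: outside box; Z[12]=1 grow→box=[12,13)
i=13: outside box; Z[13]=0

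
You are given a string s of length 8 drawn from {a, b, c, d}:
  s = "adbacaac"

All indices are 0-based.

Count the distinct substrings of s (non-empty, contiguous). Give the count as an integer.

rank→(start, suffix):
  0 → (5, 'aac')
  1 → (6, 'ac')
  2 → (3, 'acaac')
  3 → (0, 'adbacaac')
  4 → (2, 'bacaac')
  5 → (7, 'c')
  6 → (4, 'caac')
  7 → (1, 'dbacaac')

SA = [5, 6, 3, 0, 2, 7, 4, 1]
rank  pair      lcp
   1  s[5:],s[6:]  1  'a'
   2  s[6:],s[3:]  2  'ac'
   3  s[3:],s[0:]  1  'a'
   4  s[0:],s[2:]  0  ''
   5  s[2:],s[7:]  0  ''
   6  s[7:],s[4:]  1  'c'
   7  s[4:],s[1:]  0  ''

n(n+1)/2 = 8·9/2 = 36
Σ LCP = 0 + 1 + 2 + 1 + 0 + 0 + 1 + 0 = 5
distinct = 36 − 5 = 31

31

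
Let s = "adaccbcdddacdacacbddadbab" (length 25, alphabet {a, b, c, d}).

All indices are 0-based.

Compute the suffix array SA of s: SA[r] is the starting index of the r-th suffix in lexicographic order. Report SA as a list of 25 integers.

sorted suffixes:
  #0 SA[0]=23  'ab'
  #1 SA[1]=13  'acacbddadbab'
  #2 SA[2]=15  'acbddadbab'
  #3 SA[3]=2  'accbcdddacdacacbddadbab'
  #4 SA[4]=10  'acdacacbddadbab'
  #5 SA[5]=0  'adaccbcdddacdacacbddadbab'
  #6 SA[6]=20  'adbab'
  #7 SA[7]=24  'b'
  #8 SA[8]=22  'bab'
  #9 SA[9]=5  'bcdddacdacacbddadbab'
  #10 SA[10]=17  'bddadbab'
  #11 SA[11]=14  'cacbddadbab'
  #12 SA[12]=4  'cbcdddacdacacbddadbab'
  #13 SA[13]=16  'cbddadbab'
  #14 SA[14]=3  'ccbcdddacdacacbddadbab'
  #15 SA[15]=11  'cdacacbddadbab'
  #16 SA[16]=6  'cdddacdacacbddadbab'
  #17 SA[17]=12  'dacacbddadbab'
  #18 SA[18]=1  'daccbcdddacdacacbddadbab'
  #19 SA[19]=9  'dacdacacbddadbab'
  #20 SA[20]=19  'dadbab'
  #21 SA[21]=21  'dbab'
  #22 SA[22]=8  'ddacdacacbddadbab'
  #23 SA[23]=18  'ddadbab'
  #24 SA[24]=7  'dddacdacacbddadbab'

[23, 13, 15, 2, 10, 0, 20, 24, 22, 5, 17, 14, 4, 16, 3, 11, 6, 12, 1, 9, 19, 21, 8, 18, 7]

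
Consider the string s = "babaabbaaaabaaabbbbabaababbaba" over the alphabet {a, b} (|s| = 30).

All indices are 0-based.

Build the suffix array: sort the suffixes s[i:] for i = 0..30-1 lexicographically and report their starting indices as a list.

[29, 7, 8, 12, 9, 21, 3, 13, 27, 10, 19, 1, 22, 4, 24, 14, 28, 6, 11, 20, 2, 26, 18, 0, 23, 5, 25, 17, 16, 15]

rank | idx | suffix
   0 |  29 | a
   1 |   7 | aaaabaaabbbbabaababbaba
   2 |   8 | aaabaaabbbbabaababbaba
   3 |  12 | aaabbbbabaababbaba
   4 |   9 | aabaaabbbbabaababbaba
   5 |  21 | aababbaba
   6 |   3 | aabbaaaabaaabbbbabaababbaba
   7 |  13 | aabbbbabaababbaba
   8 |  27 | aba
   9 |  10 | abaaabbbbabaababbaba
  10 |  19 | abaababbaba
  11 |   1 | abaabbaaaabaaabbbbabaababbaba
  12 |  22 | ababbaba
  13 |   4 | abbaaaabaaabbbbabaababbaba
  14 |  24 | abbaba
  15 |  14 | abbbbabaababbaba
  16 |  28 | ba
  17 |   6 | baaaabaaabbbbabaababbaba
  18 |  11 | baaabbbbabaababbaba
  19 |  20 | baababbaba
  20 |   2 | baabbaaaabaaabbbbabaababbaba
  21 |  26 | baba
  22 |  18 | babaababbaba
  23 |   0 | babaabbaaaabaaabbbbabaababbaba
  24 |  23 | babbaba
  25 |   5 | bbaaaabaaabbbbabaababbaba
  26 |  25 | bbaba
  27 |  17 | bbabaababbaba
  28 |  16 | bbbabaababbaba
  29 |  15 | bbbbabaababbaba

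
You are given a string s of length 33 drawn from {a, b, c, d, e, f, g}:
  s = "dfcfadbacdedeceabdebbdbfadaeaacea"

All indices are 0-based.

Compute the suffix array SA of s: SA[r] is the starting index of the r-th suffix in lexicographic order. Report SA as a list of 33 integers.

sorted suffixes:
  #0 SA[0]=32  'a'
  #1 SA[1]=28  'aacea'
  #2 SA[2]=15  'abdebbdbfadaeaacea'
  #3 SA[3]=7  'acdedeceabdebbdbfadaeaacea'
  #4 SA[4]=29  'acea'
  #5 SA[5]=24  'adaeaacea'
  #6 SA[6]=4  'adbacdedeceabdebbdbfadaeaacea'
  #7 SA[7]=26  'aeaacea'
  #8 SA[8]=6  'bacdedeceabdebbdbfadaeaacea'
  #9 SA[9]=19  'bbdbfadaeaacea'
  #10 SA[10]=20  'bdbfadaeaacea'
  #11 SA[11]=16  'bdebbdbfadaeaacea'
  #12 SA[12]=22  'bfadaeaacea'
  #13 SA[13]=8  'cdedeceabdebbdbfadaeaacea'
  #14 SA[14]=30  'cea'
  #15 SA[15]=13  'ceabdebbdbfadaeaacea'
  #16 SA[16]=2  'cfadbacdedeceabdebbdbfadaeaacea'
  #17 SA[17]=25  'daeaacea'
  #18 SA[18]=5  'dbacdedeceabdebbdbfadaeaacea'
  #19 SA[19]=21  'dbfadaeaacea'
  #20 SA[20]=17  'debbdbfadaeaacea'
  #21 SA[21]=11  'deceabdebbdbfadaeaacea'
  #22 SA[22]=9  'dedeceabdebbdbfadaeaacea'
  #23 SA[23]=0  'dfcfadbacdedeceabdebbdbfadaeaacea'
  #24 SA[24]=31  'ea'
  #25 SA[25]=27  'eaacea'
  #26 SA[26]=14  'eabdebbdbfadaeaacea'
  #27 SA[27]=18  'ebbdbfadaeaacea'
  #28 SA[28]=12  'eceabdebbdbfadaeaacea'
  #29 SA[29]=10  'edeceabdebbdbfadaeaacea'
  #30 SA[30]=23  'fadaeaacea'
  #31 SA[31]=3  'fadbacdedeceabdebbdbfadaeaacea'
  #32 SA[32]=1  'fcfadbacdedeceabdebbdbfadaeaacea'

[32, 28, 15, 7, 29, 24, 4, 26, 6, 19, 20, 16, 22, 8, 30, 13, 2, 25, 5, 21, 17, 11, 9, 0, 31, 27, 14, 18, 12, 10, 23, 3, 1]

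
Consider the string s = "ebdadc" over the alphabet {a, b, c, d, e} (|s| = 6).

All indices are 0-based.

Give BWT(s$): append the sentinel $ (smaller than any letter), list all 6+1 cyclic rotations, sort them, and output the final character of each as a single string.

cdedba$

rank  rotation last
    0  $ebdadc  c
    1  adc$ebd  d
    2  bdadc$e  e
    3  c$ebdad  d
    4  dadc$eb  b
    5  dc$ebda  a
    6  ebdadc$  $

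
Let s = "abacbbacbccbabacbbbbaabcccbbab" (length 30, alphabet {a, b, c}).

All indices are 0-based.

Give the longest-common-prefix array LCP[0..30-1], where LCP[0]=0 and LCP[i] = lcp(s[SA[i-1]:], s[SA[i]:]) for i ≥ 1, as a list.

rank→(start, suffix):
  0 → (20, 'aabcccbbab')
  1 → (28, 'ab')
  2 → (0, 'abacbbacbccbabacbbbbaabcccbbab')
  3 → (12, 'abacbbbbaabcccbbab')
  4 → (21, 'abcccbbab')
  5 → (2, 'acbbacbccbabacbbbbaabcccbbab')
  6 → (14, 'acbbbbaabcccbbab')
  7 → (6, 'acbccbabacbbbbaabcccbbab')
  8 → (29, 'b')
  9 → (19, 'baabcccbbab')
  10 → (27, 'bab')
  11 → (11, 'babacbbbbaabcccbbab')
  12 → (1, 'bacbbacbccbabacbbbbaabcccbbab')
  13 → (13, 'bacbbbbaabcccbbab')
  14 → (5, 'bacbccbabacbbbbaabcccbbab')
  15 → (18, 'bbaabcccbbab')
  16 → (26, 'bbab')
  17 → (4, 'bbacbccbabacbbbbaabcccbbab')
  18 → (17, 'bbbaabcccbbab')
  19 → (16, 'bbbbaabcccbbab')
  20 → (8, 'bccbabacbbbbaabcccbbab')
  21 → (22, 'bcccbbab')
  22 → (10, 'cbabacbbbbaabcccbbab')
  23 → (25, 'cbbab')
  24 → (3, 'cbbacbccbabacbbbbaabcccbbab')
  25 → (15, 'cbbbbaabcccbbab')
  26 → (7, 'cbccbabacbbbbaabcccbbab')
  27 → (9, 'ccbabacbbbbaabcccbbab')
  28 → (24, 'ccbbab')
  29 → (23, 'cccbbab')

SA = [20, 28, 0, 12, 21, 2, 14, 6, 29, 19, 27, 11, 1, 13, 5, 18, 26, 4, 17, 16, 8, 22, 10, 25, 3, 15, 7, 9, 24, 23]
[i] adj suffixes → lcp
  [1] 20/28 → 1 ('a')
  [2] 28/0 → 2 ('ab')
  [3] 0/12 → 6 ('abacbb')
  [4] 12/21 → 2 ('ab')
  [5] 21/2 → 1 ('a')
  [6] 2/14 → 4 ('acbb')
  [7] 14/6 → 3 ('acb')
  [8] 6/29 → 0 ('')
  [9] 29/19 → 1 ('b')
  [10] 19/27 → 2 ('ba')
  [11] 27/11 → 3 ('bab')
  [12] 11/1 → 2 ('ba')
  [13] 1/13 → 5 ('bacbb')
  [14] 13/5 → 4 ('bacb')
  [15] 5/18 → 1 ('b')
  [16] 18/26 → 3 ('bba')
  [17] 26/4 → 3 ('bba')
  [18] 4/17 → 2 ('bb')
  [19] 17/16 → 3 ('bbb')
  [20] 16/8 → 1 ('b')
  [21] 8/22 → 3 ('bcc')
  [22] 22/10 → 0 ('')
  [23] 10/25 → 2 ('cb')
  [24] 25/3 → 4 ('cbba')
  [25] 3/15 → 3 ('cbb')
  [26] 15/7 → 2 ('cb')
  [27] 7/9 → 1 ('c')
  [28] 9/24 → 3 ('ccb')
  [29] 24/23 → 2 ('cc')

[0, 1, 2, 6, 2, 1, 4, 3, 0, 1, 2, 3, 2, 5, 4, 1, 3, 3, 2, 3, 1, 3, 0, 2, 4, 3, 2, 1, 3, 2]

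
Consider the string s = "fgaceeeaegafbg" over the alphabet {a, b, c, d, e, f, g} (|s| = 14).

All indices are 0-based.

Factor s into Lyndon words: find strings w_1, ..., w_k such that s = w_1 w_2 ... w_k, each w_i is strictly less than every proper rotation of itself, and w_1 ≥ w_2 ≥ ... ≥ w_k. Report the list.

emit factor 1: 'fg' (i=0, period=2)
emit factor 2: 'aceeeaegafbg' (i=2, period=12)

["fg", "aceeeaegafbg"]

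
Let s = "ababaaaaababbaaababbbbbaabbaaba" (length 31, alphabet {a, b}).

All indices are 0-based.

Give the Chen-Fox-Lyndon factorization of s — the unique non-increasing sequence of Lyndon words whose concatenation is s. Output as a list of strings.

["ab", "ab", "aaaaababbaaababbbbbaabbaab", "a"]

emit factor 1: 'ab' (i=0, period=2)
emit factor 2: 'ab' (i=2, period=2)
emit factor 3: 'aaaaababbaaababbbbbaabbaab' (i=4, period=26)
emit factor 4: 'a' (i=30, period=1)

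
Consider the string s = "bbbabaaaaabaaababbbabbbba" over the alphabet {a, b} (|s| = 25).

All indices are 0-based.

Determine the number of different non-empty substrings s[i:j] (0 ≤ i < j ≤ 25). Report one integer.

253

rank→(start, suffix):
  0 → (24, 'a')
  1 → (5, 'aaaaabaaababbbabbbba')
  2 → (6, 'aaaabaaababbbabbbba')
  3 → (7, 'aaabaaababbbabbbba')
  4 → (11, 'aaababbbabbbba')
  5 → (8, 'aabaaababbbabbbba')
  6 → (12, 'aababbbabbbba')
  7 → (3, 'abaaaaabaaababbbabbbba')
  8 → (9, 'abaaababbbabbbba')
  9 → (13, 'ababbbabbbba')
  10 → (15, 'abbbabbbba')
  11 → (19, 'abbbba')
  12 → (23, 'ba')
  13 → (4, 'baaaaabaaababbbabbbba')
  14 → (10, 'baaababbbabbbba')
  15 → (2, 'babaaaaabaaababbbabbbba')
  16 → (14, 'babbbabbbba')
  17 → (18, 'babbbba')
  18 → (22, 'bba')
  19 → (1, 'bbabaaaaabaaababbbabbbba')
  20 → (17, 'bbabbbba')
  21 → (21, 'bbba')
  22 → (0, 'bbbabaaaaabaaababbbabbbba')
  23 → (16, 'bbbabbbba')
  24 → (20, 'bbbba')

SA = [24, 5, 6, 7, 11, 8, 12, 3, 9, 13, 15, 19, 23, 4, 10, 2, 14, 18, 22, 1, 17, 21, 0, 16, 20]
i: (SA[i-1],SA[i]) lcp shared
  1: (24,5) 1 'a'
  2: (5,6) 4 'aaaa'
  3: (6,7) 3 'aaa'
  4: (7,11) 5 'aaaba'
  5: (11,8) 2 'aa'
  6: (8,12) 4 'aaba'
  7: (12,3) 1 'a'
  8: (3,9) 5 'abaaa'
  9: (9,13) 3 'aba'
  10: (13,15) 2 'ab'
  11: (15,19) 4 'abbb'
  12: (19,23) 0 ''
  13: (23,4) 2 'ba'
  14: (4,10) 4 'baaa'
  15: (10,2) 2 'ba'
  16: (2,14) 3 'bab'
  17: (14,18) 5 'babbb'
  18: (18,22) 1 'b'
  19: (22,1) 3 'bba'
  20: (1,17) 4 'bbab'
  21: (17,21) 2 'bb'
  22: (21,0) 4 'bbba'
  23: (0,16) 5 'bbbab'
  24: (16,20) 3 'bbb'

n(n+1)/2 = 25·26/2 = 325
Σ LCP = 0 + 1 + 4 + 3 + 5 + 2 + 4 + 1 + 5 + 3 + 2 + 4 + 0 + 2 + 4 + 2 + 3 + 5 + 1 + 3 + 4 + 2 + 4 + 5 + 3 = 72
distinct = 325 − 72 = 253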